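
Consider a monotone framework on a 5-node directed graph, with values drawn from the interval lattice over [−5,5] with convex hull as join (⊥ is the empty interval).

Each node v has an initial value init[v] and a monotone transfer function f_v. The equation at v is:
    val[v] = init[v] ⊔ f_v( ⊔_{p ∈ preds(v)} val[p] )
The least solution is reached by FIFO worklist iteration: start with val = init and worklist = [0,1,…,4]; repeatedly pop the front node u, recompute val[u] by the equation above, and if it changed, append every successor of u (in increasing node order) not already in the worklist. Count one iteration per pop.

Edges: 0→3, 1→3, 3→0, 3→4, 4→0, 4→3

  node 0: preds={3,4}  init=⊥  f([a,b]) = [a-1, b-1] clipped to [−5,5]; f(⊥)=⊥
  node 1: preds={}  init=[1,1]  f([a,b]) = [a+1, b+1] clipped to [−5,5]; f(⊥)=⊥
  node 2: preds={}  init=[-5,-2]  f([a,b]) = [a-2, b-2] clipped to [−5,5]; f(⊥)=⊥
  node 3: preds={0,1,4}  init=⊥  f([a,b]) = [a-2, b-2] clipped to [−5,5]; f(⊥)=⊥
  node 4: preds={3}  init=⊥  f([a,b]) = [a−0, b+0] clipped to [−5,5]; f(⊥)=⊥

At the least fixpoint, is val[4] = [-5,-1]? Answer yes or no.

Worklist (14 pops):
  #1 pop 0: in=⊥ → ⊥ (no change)
  #2 pop 1: in=⊥ → [1,1] (no change)
  #3 pop 2: in=⊥ → [-5,-2] (no change)
  #4 pop 3: in=[1,1] → [-1,-1] (was ⊥); enqueue [0]
  #5 pop 4: in=[-1,-1] → [-1,-1] (was ⊥); enqueue [3]
  #6 pop 0: in=[-1,-1] → [-2,-2] (was ⊥); enqueue []
  #7 pop 3: in=[-2,1] → [-4,-1] (was [-1,-1]); enqueue [0,4]
  #8 pop 0: in=[-4,-1] → [-5,-2] (was [-2,-2]); enqueue [3]
  #9 pop 4: in=[-4,-1] → [-4,-1] (was [-1,-1]); enqueue [0]
  #10 pop 3: in=[-5,1] → [-5,-1] (was [-4,-1]); enqueue [4]
  #11 pop 0: in=[-5,-1] → [-5,-2] (no change)
  #12 pop 4: in=[-5,-1] → [-5,-1] (was [-4,-1]); enqueue [0,3]
  #13 pop 0: in=[-5,-1] → [-5,-2] (no change)
  #14 pop 3: in=[-5,1] → [-5,-1] (no change)

Fixpoint:
  val[0] = [-5,-2]
  val[1] = [1,1]
  val[2] = [-5,-2]
  val[3] = [-5,-1]
  val[4] = [-5,-1]

yes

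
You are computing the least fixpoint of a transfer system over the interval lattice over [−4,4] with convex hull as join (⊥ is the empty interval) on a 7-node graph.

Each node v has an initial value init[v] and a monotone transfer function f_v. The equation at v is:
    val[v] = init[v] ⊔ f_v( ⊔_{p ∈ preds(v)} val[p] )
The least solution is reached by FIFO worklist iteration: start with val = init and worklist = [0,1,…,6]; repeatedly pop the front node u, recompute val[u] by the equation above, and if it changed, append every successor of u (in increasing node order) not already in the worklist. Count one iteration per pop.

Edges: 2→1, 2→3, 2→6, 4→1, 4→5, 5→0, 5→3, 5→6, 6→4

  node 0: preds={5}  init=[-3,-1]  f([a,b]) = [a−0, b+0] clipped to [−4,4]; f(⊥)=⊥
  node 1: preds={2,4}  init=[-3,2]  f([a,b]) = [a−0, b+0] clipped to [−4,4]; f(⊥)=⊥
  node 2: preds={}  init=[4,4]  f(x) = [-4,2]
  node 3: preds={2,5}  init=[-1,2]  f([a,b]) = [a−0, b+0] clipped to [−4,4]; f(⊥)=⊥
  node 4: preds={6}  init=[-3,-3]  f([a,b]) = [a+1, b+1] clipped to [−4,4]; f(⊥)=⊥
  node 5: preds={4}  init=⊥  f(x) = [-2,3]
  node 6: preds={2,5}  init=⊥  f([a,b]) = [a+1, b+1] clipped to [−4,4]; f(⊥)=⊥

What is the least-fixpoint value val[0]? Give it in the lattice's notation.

[-3,3]

Worklist (13 pops):
  #1 pop 0: in=⊥ → [-3,-1] (no change)
  #2 pop 1: in=[-3,4] → [-3,4] (was [-3,2]); enqueue []
  #3 pop 2: in=⊥ → [-4,4] (was [4,4]); enqueue [1]
  #4 pop 3: in=[-4,4] → [-4,4] (was [-1,2]); enqueue []
  #5 pop 4: in=⊥ → [-3,-3] (no change)
  #6 pop 5: in=[-3,-3] → [-2,3] (was ⊥); enqueue [0,3]
  #7 pop 6: in=[-4,4] → [-3,4] (was ⊥); enqueue [4]
  #8 pop 1: in=[-4,4] → [-4,4] (was [-3,4]); enqueue []
  #9 pop 0: in=[-2,3] → [-3,3] (was [-3,-1]); enqueue []
  #10 pop 3: in=[-4,4] → [-4,4] (no change)
  #11 pop 4: in=[-3,4] → [-3,4] (was [-3,-3]); enqueue [1,5]
  #12 pop 1: in=[-4,4] → [-4,4] (no change)
  #13 pop 5: in=[-3,4] → [-2,3] (no change)

Fixpoint:
  val[0] = [-3,3]
  val[1] = [-4,4]
  val[2] = [-4,4]
  val[3] = [-4,4]
  val[4] = [-3,4]
  val[5] = [-2,3]
  val[6] = [-3,4]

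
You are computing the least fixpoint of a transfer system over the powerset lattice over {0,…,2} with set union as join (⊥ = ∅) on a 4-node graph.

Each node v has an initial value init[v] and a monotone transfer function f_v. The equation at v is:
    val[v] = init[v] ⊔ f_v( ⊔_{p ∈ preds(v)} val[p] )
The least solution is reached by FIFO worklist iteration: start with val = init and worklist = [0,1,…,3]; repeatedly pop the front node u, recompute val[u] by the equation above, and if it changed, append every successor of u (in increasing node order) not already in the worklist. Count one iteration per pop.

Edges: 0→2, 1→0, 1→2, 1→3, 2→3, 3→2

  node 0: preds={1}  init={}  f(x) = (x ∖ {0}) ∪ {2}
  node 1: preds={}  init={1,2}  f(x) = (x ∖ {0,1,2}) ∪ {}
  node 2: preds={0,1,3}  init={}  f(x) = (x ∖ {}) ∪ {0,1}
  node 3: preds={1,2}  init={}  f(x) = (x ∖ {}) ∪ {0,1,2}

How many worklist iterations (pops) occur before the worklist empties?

Worklist (5 pops):
  #1 pop 0: in={1,2} → {1,2} (was {}); enqueue []
  #2 pop 1: in={} → {1,2} (no change)
  #3 pop 2: in={1,2} → {0,1,2} (was {}); enqueue []
  #4 pop 3: in={0,1,2} → {0,1,2} (was {}); enqueue [2]
  #5 pop 2: in={0,1,2} → {0,1,2} (no change)

Fixpoint:
  val[0] = {1,2}
  val[1] = {1,2}
  val[2] = {0,1,2}
  val[3] = {0,1,2}

5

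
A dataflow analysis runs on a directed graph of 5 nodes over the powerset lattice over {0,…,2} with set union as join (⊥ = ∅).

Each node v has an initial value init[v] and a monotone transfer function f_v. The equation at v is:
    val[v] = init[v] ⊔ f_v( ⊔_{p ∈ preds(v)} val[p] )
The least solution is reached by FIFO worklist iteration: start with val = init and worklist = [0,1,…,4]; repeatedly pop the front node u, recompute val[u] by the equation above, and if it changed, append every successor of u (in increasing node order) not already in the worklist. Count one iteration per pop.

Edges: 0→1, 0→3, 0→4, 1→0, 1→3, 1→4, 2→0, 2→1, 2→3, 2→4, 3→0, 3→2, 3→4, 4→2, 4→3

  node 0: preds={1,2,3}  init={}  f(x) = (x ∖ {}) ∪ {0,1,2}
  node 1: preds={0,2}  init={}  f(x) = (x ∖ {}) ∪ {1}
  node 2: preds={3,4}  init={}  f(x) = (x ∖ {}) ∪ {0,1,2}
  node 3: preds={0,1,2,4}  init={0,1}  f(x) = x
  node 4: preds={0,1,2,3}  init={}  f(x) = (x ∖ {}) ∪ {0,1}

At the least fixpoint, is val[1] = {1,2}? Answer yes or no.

no

Trace (9 dequeues):
  [1] u=0 | in {0,1} | out {0,1,2} | prev {} | push {}
  [2] u=1 | in {0,1,2} | out {0,1,2} | prev {} | push {0}
  [3] u=2 | in {0,1} | out {0,1,2} | prev {} | push {1}
  [4] u=3 | in {0,1,2} | out {0,1,2} | prev {0,1} | push {2}
  [5] u=4 | in {0,1,2} | out {0,1,2} | prev {} | push {3}
  [6] u=0 | in {0,1,2} | out {0,1,2} | ==
  [7] u=1 | in {0,1,2} | out {0,1,2} | ==
  [8] u=2 | in {0,1,2} | out {0,1,2} | ==
  [9] u=3 | in {0,1,2} | out {0,1,2} | ==

Converged values:
  [0] {0,1,2}
  [1] {0,1,2}
  [2] {0,1,2}
  [3] {0,1,2}
  [4] {0,1,2}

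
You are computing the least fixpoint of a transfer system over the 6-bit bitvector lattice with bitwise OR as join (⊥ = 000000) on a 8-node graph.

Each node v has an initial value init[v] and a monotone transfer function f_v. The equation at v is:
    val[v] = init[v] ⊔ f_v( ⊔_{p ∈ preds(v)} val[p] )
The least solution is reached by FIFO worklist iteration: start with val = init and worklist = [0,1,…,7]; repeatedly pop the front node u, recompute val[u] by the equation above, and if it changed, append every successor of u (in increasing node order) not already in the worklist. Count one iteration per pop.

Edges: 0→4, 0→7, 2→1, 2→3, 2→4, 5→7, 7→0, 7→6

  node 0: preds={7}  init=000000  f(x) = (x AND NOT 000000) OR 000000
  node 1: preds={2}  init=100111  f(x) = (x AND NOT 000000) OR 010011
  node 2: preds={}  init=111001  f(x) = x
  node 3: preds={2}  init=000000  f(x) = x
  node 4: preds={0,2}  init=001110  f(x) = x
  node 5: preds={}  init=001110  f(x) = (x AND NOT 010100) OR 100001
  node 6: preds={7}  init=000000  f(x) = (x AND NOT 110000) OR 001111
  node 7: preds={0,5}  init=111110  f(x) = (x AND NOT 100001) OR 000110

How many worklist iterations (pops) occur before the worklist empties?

8

Worklist (8 pops):
  #1 pop 0: in=111110 → 111110 (was 000000); enqueue []
  #2 pop 1: in=111001 → 111111 (was 100111); enqueue []
  #3 pop 2: in=000000 → 111001 (no change)
  #4 pop 3: in=111001 → 111001 (was 000000); enqueue []
  #5 pop 4: in=111111 → 111111 (was 001110); enqueue []
  #6 pop 5: in=000000 → 101111 (was 001110); enqueue []
  #7 pop 6: in=111110 → 001111 (was 000000); enqueue []
  #8 pop 7: in=111111 → 111110 (no change)

Fixpoint:
  val[0] = 111110
  val[1] = 111111
  val[2] = 111001
  val[3] = 111001
  val[4] = 111111
  val[5] = 101111
  val[6] = 001111
  val[7] = 111110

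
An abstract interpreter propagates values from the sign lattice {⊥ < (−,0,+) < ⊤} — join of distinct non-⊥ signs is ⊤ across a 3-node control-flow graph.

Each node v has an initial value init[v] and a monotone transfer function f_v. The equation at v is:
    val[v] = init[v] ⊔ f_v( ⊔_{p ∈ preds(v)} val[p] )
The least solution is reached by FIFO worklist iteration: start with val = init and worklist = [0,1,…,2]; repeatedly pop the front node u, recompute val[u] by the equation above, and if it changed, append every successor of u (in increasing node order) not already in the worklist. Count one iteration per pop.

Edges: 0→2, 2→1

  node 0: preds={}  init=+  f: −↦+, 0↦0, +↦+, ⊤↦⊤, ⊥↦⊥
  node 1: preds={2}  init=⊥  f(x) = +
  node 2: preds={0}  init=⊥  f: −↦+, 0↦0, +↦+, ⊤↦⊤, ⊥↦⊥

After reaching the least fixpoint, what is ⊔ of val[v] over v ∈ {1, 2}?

Worklist (4 pops):
  #1 pop 0: in=⊥ → + (no change)
  #2 pop 1: in=⊥ → + (was ⊥); enqueue []
  #3 pop 2: in=+ → + (was ⊥); enqueue [1]
  #4 pop 1: in=+ → + (no change)

Fixpoint:
  val[0] = +
  val[1] = +
  val[2] = +

+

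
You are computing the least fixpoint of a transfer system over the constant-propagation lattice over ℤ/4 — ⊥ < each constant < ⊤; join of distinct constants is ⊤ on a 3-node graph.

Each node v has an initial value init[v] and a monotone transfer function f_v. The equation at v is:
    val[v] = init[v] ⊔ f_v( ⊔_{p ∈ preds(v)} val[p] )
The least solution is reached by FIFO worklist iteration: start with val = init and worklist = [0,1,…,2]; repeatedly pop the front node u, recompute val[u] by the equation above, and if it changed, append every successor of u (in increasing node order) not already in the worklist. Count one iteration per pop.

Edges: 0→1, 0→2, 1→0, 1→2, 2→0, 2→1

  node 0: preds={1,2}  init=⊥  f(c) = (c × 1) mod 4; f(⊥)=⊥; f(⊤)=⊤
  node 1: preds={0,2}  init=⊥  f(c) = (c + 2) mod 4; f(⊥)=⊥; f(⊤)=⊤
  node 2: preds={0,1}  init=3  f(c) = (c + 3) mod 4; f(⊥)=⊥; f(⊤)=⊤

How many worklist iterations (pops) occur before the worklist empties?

Worklist (7 pops):
  #1 pop 0: in=3 → 3 (was ⊥); enqueue []
  #2 pop 1: in=3 → 1 (was ⊥); enqueue [0]
  #3 pop 2: in=⊤ → ⊤ (was 3); enqueue [1]
  #4 pop 0: in=⊤ → ⊤ (was 3); enqueue [2]
  #5 pop 1: in=⊤ → ⊤ (was 1); enqueue [0]
  #6 pop 2: in=⊤ → ⊤ (no change)
  #7 pop 0: in=⊤ → ⊤ (no change)

Fixpoint:
  val[0] = ⊤
  val[1] = ⊤
  val[2] = ⊤

7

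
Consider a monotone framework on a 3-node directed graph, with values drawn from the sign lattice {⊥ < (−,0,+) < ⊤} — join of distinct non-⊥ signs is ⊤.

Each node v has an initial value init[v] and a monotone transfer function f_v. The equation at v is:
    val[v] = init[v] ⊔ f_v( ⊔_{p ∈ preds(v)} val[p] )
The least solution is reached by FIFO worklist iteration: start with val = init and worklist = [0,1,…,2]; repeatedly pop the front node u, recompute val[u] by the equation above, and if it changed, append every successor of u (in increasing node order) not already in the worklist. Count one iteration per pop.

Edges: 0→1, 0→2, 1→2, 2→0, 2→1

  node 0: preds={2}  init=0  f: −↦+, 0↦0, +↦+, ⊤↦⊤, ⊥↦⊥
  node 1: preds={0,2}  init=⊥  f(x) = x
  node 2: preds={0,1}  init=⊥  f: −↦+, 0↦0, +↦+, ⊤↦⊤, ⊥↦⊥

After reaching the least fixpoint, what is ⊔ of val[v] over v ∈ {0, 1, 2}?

0

Trace (5 dequeues):
  [1] u=0 | in ⊥ | out 0 | ==
  [2] u=1 | in 0 | out 0 | prev ⊥ | push {}
  [3] u=2 | in 0 | out 0 | prev ⊥ | push {0,1}
  [4] u=0 | in 0 | out 0 | ==
  [5] u=1 | in 0 | out 0 | ==

Converged values:
  [0] 0
  [1] 0
  [2] 0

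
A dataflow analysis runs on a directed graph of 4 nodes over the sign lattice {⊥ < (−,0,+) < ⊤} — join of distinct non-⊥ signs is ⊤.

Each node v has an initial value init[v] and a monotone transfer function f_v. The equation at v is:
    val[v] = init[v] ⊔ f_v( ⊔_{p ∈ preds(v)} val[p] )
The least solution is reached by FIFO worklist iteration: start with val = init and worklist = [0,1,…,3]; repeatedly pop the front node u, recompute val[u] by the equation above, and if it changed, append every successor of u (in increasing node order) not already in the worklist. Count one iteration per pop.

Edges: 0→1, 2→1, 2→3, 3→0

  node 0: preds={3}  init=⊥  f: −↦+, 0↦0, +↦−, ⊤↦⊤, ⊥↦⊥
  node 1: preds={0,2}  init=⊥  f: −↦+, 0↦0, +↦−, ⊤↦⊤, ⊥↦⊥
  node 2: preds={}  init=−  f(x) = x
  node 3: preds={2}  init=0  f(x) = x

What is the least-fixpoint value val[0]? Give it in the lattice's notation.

Iteration log — 6 steps:
  step 1. node 0  ⊔preds=0  new=0  old=⊥  +wl: 
  step 2. node 1  ⊔preds=⊤  new=⊤  old=⊥  +wl: 
  step 3. node 2  ⊔preds=⊥  new=−  stable
  step 4. node 3  ⊔preds=−  new=⊤  old=0  +wl: 0
  step 5. node 0  ⊔preds=⊤  new=⊤  old=0  +wl: 1
  step 6. node 1  ⊔preds=⊤  new=⊤  stable

Least fixpoint reached:
  node 0: ⊤
  node 1: ⊤
  node 2: −
  node 3: ⊤

⊤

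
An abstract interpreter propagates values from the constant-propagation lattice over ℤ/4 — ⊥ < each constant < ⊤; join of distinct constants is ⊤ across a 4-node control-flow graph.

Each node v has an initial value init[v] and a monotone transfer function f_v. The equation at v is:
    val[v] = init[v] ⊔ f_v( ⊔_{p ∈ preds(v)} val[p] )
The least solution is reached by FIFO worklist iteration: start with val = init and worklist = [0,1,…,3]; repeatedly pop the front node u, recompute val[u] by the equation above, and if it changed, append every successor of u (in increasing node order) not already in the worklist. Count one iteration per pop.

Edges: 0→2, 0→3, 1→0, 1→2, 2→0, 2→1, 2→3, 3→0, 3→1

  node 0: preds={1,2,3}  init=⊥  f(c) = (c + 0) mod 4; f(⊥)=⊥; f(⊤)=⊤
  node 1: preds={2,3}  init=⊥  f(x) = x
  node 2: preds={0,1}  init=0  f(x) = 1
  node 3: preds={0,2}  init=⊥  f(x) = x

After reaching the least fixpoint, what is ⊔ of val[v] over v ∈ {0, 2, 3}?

⊤

Worklist (9 pops):
  #1 pop 0: in=0 → 0 (was ⊥); enqueue []
  #2 pop 1: in=0 → 0 (was ⊥); enqueue [0]
  #3 pop 2: in=0 → ⊤ (was 0); enqueue [1]
  #4 pop 3: in=⊤ → ⊤ (was ⊥); enqueue []
  #5 pop 0: in=⊤ → ⊤ (was 0); enqueue [2,3]
  #6 pop 1: in=⊤ → ⊤ (was 0); enqueue [0]
  #7 pop 2: in=⊤ → ⊤ (no change)
  #8 pop 3: in=⊤ → ⊤ (no change)
  #9 pop 0: in=⊤ → ⊤ (no change)

Fixpoint:
  val[0] = ⊤
  val[1] = ⊤
  val[2] = ⊤
  val[3] = ⊤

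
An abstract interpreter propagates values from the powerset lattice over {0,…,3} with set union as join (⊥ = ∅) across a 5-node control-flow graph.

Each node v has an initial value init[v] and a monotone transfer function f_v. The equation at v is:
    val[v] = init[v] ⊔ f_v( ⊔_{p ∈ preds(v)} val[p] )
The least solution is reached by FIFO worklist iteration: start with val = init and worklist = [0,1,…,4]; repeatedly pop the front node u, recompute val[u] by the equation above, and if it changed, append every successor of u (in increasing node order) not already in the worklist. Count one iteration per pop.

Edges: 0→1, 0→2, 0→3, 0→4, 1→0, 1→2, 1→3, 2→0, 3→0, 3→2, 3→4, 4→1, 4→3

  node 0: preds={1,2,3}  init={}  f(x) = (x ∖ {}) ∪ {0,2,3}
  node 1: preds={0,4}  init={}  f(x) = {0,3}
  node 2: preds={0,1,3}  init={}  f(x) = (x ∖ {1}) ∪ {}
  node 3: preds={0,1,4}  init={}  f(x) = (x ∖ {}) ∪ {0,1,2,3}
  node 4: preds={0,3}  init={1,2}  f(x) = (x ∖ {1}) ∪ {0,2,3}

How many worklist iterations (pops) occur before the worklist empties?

Iteration log — 10 steps:
  step 1. node 0  ⊔preds={}  new={0,2,3}  old={}  +wl: 
  step 2. node 1  ⊔preds={0,1,2,3}  new={0,3}  old={}  +wl: 0
  step 3. node 2  ⊔preds={0,2,3}  new={0,2,3}  old={}  +wl: 
  step 4. node 3  ⊔preds={0,1,2,3}  new={0,1,2,3}  old={}  +wl: 2
  step 5. node 4  ⊔preds={0,1,2,3}  new={0,1,2,3}  old={1,2}  +wl: 1,3
  step 6. node 0  ⊔preds={0,1,2,3}  new={0,1,2,3}  old={0,2,3}  +wl: 4
  step 7. node 2  ⊔preds={0,1,2,3}  new={0,2,3}  stable
  step 8. node 1  ⊔preds={0,1,2,3}  new={0,3}  stable
  step 9. node 3  ⊔preds={0,1,2,3}  new={0,1,2,3}  stable
  step 10. node 4  ⊔preds={0,1,2,3}  new={0,1,2,3}  stable

Least fixpoint reached:
  node 0: {0,1,2,3}
  node 1: {0,3}
  node 2: {0,2,3}
  node 3: {0,1,2,3}
  node 4: {0,1,2,3}

10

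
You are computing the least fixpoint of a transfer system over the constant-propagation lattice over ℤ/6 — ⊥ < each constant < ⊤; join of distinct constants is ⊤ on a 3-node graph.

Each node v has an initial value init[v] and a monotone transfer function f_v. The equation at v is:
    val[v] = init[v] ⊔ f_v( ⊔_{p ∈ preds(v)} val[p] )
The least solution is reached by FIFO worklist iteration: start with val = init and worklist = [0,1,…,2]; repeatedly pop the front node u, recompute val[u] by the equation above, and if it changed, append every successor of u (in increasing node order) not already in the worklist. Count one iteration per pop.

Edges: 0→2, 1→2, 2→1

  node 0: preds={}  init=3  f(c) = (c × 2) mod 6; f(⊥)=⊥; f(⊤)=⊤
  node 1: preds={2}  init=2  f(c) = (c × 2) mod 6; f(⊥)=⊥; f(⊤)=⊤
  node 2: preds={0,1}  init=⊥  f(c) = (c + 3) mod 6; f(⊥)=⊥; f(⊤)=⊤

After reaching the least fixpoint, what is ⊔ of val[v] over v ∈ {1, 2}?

⊤

Trace (5 dequeues):
  [1] u=0 | in ⊥ | out 3 | ==
  [2] u=1 | in ⊥ | out 2 | ==
  [3] u=2 | in ⊤ | out ⊤ | prev ⊥ | push {1}
  [4] u=1 | in ⊤ | out ⊤ | prev 2 | push {2}
  [5] u=2 | in ⊤ | out ⊤ | ==

Converged values:
  [0] 3
  [1] ⊤
  [2] ⊤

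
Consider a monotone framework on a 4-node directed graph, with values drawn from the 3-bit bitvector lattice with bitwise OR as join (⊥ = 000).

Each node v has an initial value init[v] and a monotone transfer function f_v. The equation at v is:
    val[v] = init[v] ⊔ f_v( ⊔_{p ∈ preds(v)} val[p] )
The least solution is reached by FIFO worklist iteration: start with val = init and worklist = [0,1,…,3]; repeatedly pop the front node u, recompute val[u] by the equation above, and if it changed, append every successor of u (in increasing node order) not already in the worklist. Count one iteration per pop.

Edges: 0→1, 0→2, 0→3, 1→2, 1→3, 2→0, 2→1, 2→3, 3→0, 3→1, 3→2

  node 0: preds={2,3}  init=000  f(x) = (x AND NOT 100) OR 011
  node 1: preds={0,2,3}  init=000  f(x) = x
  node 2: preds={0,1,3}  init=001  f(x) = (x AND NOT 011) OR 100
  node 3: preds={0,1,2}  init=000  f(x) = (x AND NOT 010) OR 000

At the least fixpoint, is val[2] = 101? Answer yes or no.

Worklist (8 pops):
  #1 pop 0: in=001 → 011 (was 000); enqueue []
  #2 pop 1: in=011 → 011 (was 000); enqueue []
  #3 pop 2: in=011 → 101 (was 001); enqueue [0,1]
  #4 pop 3: in=111 → 101 (was 000); enqueue [2]
  #5 pop 0: in=101 → 011 (no change)
  #6 pop 1: in=111 → 111 (was 011); enqueue [3]
  #7 pop 2: in=111 → 101 (no change)
  #8 pop 3: in=111 → 101 (no change)

Fixpoint:
  val[0] = 011
  val[1] = 111
  val[2] = 101
  val[3] = 101

yes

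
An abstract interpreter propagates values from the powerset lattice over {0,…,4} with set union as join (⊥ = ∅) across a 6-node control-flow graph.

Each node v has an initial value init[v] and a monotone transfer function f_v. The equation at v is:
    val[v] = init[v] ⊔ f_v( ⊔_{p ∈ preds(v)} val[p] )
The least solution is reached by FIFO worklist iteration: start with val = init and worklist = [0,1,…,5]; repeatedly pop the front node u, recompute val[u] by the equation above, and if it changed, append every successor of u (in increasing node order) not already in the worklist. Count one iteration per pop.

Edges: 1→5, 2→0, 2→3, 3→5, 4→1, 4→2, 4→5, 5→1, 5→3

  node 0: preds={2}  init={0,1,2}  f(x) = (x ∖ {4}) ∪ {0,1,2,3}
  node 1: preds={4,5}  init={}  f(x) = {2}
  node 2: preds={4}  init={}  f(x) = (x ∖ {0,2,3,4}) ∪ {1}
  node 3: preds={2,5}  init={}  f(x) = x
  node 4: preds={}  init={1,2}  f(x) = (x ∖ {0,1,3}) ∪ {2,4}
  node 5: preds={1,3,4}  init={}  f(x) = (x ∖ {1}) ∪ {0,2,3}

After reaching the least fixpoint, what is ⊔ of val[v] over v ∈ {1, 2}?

{1,2}

Iteration log — 11 steps:
  step 1. node 0  ⊔preds={}  new={0,1,2,3}  old={0,1,2}  +wl: 
  step 2. node 1  ⊔preds={1,2}  new={2}  old={}  +wl: 
  step 3. node 2  ⊔preds={1,2}  new={1}  old={}  +wl: 0
  step 4. node 3  ⊔preds={1}  new={1}  old={}  +wl: 
  step 5. node 4  ⊔preds={}  new={1,2,4}  old={1,2}  +wl: 1,2
  step 6. node 5  ⊔preds={1,2,4}  new={0,2,3,4}  old={}  +wl: 3
  step 7. node 0  ⊔preds={1}  new={0,1,2,3}  stable
  step 8. node 1  ⊔preds={0,1,2,3,4}  new={2}  stable
  step 9. node 2  ⊔preds={1,2,4}  new={1}  stable
  step 10. node 3  ⊔preds={0,1,2,3,4}  new={0,1,2,3,4}  old={1}  +wl: 5
  step 11. node 5  ⊔preds={0,1,2,3,4}  new={0,2,3,4}  stable

Least fixpoint reached:
  node 0: {0,1,2,3}
  node 1: {2}
  node 2: {1}
  node 3: {0,1,2,3,4}
  node 4: {1,2,4}
  node 5: {0,2,3,4}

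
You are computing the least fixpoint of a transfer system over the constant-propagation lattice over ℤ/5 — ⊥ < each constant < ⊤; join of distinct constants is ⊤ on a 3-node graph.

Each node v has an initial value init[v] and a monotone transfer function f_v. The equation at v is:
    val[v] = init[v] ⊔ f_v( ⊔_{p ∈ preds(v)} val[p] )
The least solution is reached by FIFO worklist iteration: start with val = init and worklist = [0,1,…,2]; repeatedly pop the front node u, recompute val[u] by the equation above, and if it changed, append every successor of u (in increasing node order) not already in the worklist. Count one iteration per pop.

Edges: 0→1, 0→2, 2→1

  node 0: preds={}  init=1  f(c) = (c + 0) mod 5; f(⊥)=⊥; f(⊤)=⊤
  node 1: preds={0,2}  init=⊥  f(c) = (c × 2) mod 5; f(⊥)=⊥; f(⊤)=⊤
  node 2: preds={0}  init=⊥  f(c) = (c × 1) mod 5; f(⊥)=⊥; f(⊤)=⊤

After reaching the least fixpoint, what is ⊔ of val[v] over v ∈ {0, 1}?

⊤

Worklist (4 pops):
  #1 pop 0: in=⊥ → 1 (no change)
  #2 pop 1: in=1 → 2 (was ⊥); enqueue []
  #3 pop 2: in=1 → 1 (was ⊥); enqueue [1]
  #4 pop 1: in=1 → 2 (no change)

Fixpoint:
  val[0] = 1
  val[1] = 2
  val[2] = 1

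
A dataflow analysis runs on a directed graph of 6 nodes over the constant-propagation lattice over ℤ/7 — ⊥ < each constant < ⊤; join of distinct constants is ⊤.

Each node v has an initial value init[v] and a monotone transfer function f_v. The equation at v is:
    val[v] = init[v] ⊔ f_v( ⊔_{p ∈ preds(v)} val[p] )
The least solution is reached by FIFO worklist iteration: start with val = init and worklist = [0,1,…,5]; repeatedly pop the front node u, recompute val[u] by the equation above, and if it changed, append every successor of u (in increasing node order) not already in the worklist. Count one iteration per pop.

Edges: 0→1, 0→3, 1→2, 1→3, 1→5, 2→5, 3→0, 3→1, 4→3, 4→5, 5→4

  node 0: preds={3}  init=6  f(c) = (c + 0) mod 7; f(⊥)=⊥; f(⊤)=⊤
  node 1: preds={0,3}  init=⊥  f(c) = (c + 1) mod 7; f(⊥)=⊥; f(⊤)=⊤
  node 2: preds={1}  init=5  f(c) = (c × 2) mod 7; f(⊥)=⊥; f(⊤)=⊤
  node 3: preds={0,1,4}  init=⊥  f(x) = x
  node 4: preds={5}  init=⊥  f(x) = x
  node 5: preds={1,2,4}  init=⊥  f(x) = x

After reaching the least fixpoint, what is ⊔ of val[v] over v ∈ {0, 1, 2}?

⊤

Trace (12 dequeues):
  [1] u=0 | in ⊥ | out 6 | ==
  [2] u=1 | in 6 | out 0 | prev ⊥ | push {}
  [3] u=2 | in 0 | out ⊤ | prev 5 | push {}
  [4] u=3 | in ⊤ | out ⊤ | prev ⊥ | push {0,1}
  [5] u=4 | in ⊥ | out ⊥ | ==
  [6] u=5 | in ⊤ | out ⊤ | prev ⊥ | push {4}
  [7] u=0 | in ⊤ | out ⊤ | prev 6 | push {3}
  [8] u=1 | in ⊤ | out ⊤ | prev 0 | push {2,5}
  [9] u=4 | in ⊤ | out ⊤ | prev ⊥ | push {}
  [10] u=3 | in ⊤ | out ⊤ | ==
  [11] u=2 | in ⊤ | out ⊤ | ==
  [12] u=5 | in ⊤ | out ⊤ | ==

Converged values:
  [0] ⊤
  [1] ⊤
  [2] ⊤
  [3] ⊤
  [4] ⊤
  [5] ⊤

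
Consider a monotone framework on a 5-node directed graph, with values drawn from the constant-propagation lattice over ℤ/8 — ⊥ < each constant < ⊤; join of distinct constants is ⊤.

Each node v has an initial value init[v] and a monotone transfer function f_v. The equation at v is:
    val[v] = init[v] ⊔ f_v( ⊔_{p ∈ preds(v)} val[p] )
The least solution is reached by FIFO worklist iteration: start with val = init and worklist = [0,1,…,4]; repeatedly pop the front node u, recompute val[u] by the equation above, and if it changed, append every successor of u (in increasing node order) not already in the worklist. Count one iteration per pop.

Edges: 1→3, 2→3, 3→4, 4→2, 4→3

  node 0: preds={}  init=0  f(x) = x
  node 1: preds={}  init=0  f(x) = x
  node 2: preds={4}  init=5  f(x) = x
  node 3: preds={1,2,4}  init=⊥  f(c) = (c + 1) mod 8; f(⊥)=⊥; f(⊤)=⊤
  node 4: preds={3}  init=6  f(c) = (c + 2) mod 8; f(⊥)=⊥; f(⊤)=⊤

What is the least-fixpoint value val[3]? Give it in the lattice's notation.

Worklist (7 pops):
  #1 pop 0: in=⊥ → 0 (no change)
  #2 pop 1: in=⊥ → 0 (no change)
  #3 pop 2: in=6 → ⊤ (was 5); enqueue []
  #4 pop 3: in=⊤ → ⊤ (was ⊥); enqueue []
  #5 pop 4: in=⊤ → ⊤ (was 6); enqueue [2,3]
  #6 pop 2: in=⊤ → ⊤ (no change)
  #7 pop 3: in=⊤ → ⊤ (no change)

Fixpoint:
  val[0] = 0
  val[1] = 0
  val[2] = ⊤
  val[3] = ⊤
  val[4] = ⊤

⊤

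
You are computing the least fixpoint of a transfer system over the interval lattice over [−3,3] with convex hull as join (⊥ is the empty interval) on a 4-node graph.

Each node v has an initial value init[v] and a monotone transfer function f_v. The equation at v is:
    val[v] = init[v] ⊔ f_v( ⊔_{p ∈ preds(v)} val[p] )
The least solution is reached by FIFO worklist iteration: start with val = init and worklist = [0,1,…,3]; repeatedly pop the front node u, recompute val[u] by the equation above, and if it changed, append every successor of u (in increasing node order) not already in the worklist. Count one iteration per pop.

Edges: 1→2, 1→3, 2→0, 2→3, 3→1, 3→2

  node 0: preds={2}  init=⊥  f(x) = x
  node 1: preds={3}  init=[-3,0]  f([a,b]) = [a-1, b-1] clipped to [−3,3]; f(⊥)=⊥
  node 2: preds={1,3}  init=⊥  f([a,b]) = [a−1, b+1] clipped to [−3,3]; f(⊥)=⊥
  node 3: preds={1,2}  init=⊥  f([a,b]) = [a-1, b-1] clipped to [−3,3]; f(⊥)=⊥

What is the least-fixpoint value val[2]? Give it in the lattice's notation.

Iteration log — 7 steps:
  step 1. node 0  ⊔preds=⊥  new=⊥  stable
  step 2. node 1  ⊔preds=⊥  new=[-3,0]  stable
  step 3. node 2  ⊔preds=[-3,0]  new=[-3,1]  old=⊥  +wl: 0
  step 4. node 3  ⊔preds=[-3,1]  new=[-3,0]  old=⊥  +wl: 1,2
  step 5. node 0  ⊔preds=[-3,1]  new=[-3,1]  old=⊥  +wl: 
  step 6. node 1  ⊔preds=[-3,0]  new=[-3,0]  stable
  step 7. node 2  ⊔preds=[-3,0]  new=[-3,1]  stable

Least fixpoint reached:
  node 0: [-3,1]
  node 1: [-3,0]
  node 2: [-3,1]
  node 3: [-3,0]

[-3,1]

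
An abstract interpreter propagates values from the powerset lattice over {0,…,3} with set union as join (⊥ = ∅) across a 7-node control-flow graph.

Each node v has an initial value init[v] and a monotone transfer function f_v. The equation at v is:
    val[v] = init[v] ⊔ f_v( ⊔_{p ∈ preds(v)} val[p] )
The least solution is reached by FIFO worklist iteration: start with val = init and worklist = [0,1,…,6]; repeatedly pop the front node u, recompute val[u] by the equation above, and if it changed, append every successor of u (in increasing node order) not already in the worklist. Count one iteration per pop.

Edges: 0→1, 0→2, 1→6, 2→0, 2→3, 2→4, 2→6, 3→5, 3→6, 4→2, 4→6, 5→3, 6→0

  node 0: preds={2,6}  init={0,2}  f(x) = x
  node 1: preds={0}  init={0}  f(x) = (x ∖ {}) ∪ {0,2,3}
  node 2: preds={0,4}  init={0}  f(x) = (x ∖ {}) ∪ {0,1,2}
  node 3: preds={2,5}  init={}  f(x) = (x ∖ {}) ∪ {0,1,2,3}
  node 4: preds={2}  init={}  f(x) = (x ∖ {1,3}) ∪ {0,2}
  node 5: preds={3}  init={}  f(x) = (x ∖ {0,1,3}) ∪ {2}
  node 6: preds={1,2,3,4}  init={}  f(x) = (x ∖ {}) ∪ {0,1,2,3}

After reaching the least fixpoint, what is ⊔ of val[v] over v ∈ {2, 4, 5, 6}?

Worklist (14 pops):
  #1 pop 0: in={0} → {0,2} (no change)
  #2 pop 1: in={0,2} → {0,2,3} (was {0}); enqueue []
  #3 pop 2: in={0,2} → {0,1,2} (was {0}); enqueue [0]
  #4 pop 3: in={0,1,2} → {0,1,2,3} (was {}); enqueue []
  #5 pop 4: in={0,1,2} → {0,2} (was {}); enqueue [2]
  #6 pop 5: in={0,1,2,3} → {2} (was {}); enqueue [3]
  #7 pop 6: in={0,1,2,3} → {0,1,2,3} (was {}); enqueue []
  #8 pop 0: in={0,1,2,3} → {0,1,2,3} (was {0,2}); enqueue [1]
  #9 pop 2: in={0,1,2,3} → {0,1,2,3} (was {0,1,2}); enqueue [0,4,6]
  #10 pop 3: in={0,1,2,3} → {0,1,2,3} (no change)
  #11 pop 1: in={0,1,2,3} → {0,1,2,3} (was {0,2,3}); enqueue []
  #12 pop 0: in={0,1,2,3} → {0,1,2,3} (no change)
  #13 pop 4: in={0,1,2,3} → {0,2} (no change)
  #14 pop 6: in={0,1,2,3} → {0,1,2,3} (no change)

Fixpoint:
  val[0] = {0,1,2,3}
  val[1] = {0,1,2,3}
  val[2] = {0,1,2,3}
  val[3] = {0,1,2,3}
  val[4] = {0,2}
  val[5] = {2}
  val[6] = {0,1,2,3}

{0,1,2,3}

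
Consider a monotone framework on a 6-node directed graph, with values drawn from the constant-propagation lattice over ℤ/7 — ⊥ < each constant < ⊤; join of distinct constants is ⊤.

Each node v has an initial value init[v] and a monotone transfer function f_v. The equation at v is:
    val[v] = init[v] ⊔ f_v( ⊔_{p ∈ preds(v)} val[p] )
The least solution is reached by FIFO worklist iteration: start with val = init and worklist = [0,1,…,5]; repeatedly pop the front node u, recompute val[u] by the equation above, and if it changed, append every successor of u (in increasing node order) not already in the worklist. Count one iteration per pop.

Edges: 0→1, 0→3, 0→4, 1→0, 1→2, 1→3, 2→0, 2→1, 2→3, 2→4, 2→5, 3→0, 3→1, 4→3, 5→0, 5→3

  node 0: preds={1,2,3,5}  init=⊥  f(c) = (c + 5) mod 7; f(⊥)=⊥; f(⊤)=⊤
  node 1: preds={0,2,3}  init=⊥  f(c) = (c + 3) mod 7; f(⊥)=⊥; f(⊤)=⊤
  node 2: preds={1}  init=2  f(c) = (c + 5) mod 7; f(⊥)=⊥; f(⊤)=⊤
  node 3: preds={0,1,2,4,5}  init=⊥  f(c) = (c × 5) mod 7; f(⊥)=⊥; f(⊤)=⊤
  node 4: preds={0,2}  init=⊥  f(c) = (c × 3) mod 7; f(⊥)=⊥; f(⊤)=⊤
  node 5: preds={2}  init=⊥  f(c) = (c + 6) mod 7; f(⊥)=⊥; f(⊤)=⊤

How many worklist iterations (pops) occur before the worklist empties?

10

Trace (10 dequeues):
  [1] u=0 | in 2 | out 0 | prev ⊥ | push {}
  [2] u=1 | in ⊤ | out ⊤ | prev ⊥ | push {0}
  [3] u=2 | in ⊤ | out ⊤ | prev 2 | push {1}
  [4] u=3 | in ⊤ | out ⊤ | prev ⊥ | push {}
  [5] u=4 | in ⊤ | out ⊤ | prev ⊥ | push {3}
  [6] u=5 | in ⊤ | out ⊤ | prev ⊥ | push {}
  [7] u=0 | in ⊤ | out ⊤ | prev 0 | push {4}
  [8] u=1 | in ⊤ | out ⊤ | ==
  [9] u=3 | in ⊤ | out ⊤ | ==
  [10] u=4 | in ⊤ | out ⊤ | ==

Converged values:
  [0] ⊤
  [1] ⊤
  [2] ⊤
  [3] ⊤
  [4] ⊤
  [5] ⊤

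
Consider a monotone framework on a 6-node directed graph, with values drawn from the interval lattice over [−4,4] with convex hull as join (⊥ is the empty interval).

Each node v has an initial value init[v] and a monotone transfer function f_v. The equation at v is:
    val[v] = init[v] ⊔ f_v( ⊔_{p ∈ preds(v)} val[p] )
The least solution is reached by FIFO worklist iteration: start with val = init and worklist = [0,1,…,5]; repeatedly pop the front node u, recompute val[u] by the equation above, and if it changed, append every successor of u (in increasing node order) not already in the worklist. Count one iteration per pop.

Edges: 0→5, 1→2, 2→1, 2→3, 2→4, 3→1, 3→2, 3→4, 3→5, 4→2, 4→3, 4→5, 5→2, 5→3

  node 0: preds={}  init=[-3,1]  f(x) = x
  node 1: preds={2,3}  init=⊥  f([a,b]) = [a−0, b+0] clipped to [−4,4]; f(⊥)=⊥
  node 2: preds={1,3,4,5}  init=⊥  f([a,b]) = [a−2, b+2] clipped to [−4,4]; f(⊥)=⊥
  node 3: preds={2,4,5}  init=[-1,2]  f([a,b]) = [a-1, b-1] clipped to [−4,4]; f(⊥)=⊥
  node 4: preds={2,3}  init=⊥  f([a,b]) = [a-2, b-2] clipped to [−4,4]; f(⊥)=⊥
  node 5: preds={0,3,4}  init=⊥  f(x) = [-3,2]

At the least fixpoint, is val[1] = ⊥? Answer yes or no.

no

Trace (11 dequeues):
  [1] u=0 | in ⊥ | out [-3,1] | ==
  [2] u=1 | in [-1,2] | out [-1,2] | prev ⊥ | push {}
  [3] u=2 | in [-1,2] | out [-3,4] | prev ⊥ | push {1}
  [4] u=3 | in [-3,4] | out [-4,3] | prev [-1,2] | push {2}
  [5] u=4 | in [-4,4] | out [-4,2] | prev ⊥ | push {3}
  [6] u=5 | in [-4,3] | out [-3,2] | prev ⊥ | push {}
  [7] u=1 | in [-4,4] | out [-4,4] | prev [-1,2] | push {}
  [8] u=2 | in [-4,4] | out [-4,4] | prev [-3,4] | push {1,4}
  [9] u=3 | in [-4,4] | out [-4,3] | ==
  [10] u=1 | in [-4,4] | out [-4,4] | ==
  [11] u=4 | in [-4,4] | out [-4,2] | ==

Converged values:
  [0] [-3,1]
  [1] [-4,4]
  [2] [-4,4]
  [3] [-4,3]
  [4] [-4,2]
  [5] [-3,2]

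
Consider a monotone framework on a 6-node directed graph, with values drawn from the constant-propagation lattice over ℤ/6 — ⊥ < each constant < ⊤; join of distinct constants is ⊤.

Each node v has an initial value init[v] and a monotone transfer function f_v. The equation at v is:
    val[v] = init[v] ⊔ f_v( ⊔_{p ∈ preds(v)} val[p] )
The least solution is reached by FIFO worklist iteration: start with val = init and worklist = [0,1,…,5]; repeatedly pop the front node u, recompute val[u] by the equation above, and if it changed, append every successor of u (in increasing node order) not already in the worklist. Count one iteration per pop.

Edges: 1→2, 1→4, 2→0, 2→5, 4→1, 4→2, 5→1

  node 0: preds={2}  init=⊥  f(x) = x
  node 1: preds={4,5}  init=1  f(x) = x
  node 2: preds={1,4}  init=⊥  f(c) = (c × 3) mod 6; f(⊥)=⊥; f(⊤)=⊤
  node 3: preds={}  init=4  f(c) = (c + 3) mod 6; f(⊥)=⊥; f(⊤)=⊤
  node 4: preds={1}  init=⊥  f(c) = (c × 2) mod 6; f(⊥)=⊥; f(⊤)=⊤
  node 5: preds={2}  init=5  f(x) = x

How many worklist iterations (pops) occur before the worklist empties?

Worklist (9 pops):
  #1 pop 0: in=⊥ → ⊥ (no change)
  #2 pop 1: in=5 → ⊤ (was 1); enqueue []
  #3 pop 2: in=⊤ → ⊤ (was ⊥); enqueue [0]
  #4 pop 3: in=⊥ → 4 (no change)
  #5 pop 4: in=⊤ → ⊤ (was ⊥); enqueue [1,2]
  #6 pop 5: in=⊤ → ⊤ (was 5); enqueue []
  #7 pop 0: in=⊤ → ⊤ (was ⊥); enqueue []
  #8 pop 1: in=⊤ → ⊤ (no change)
  #9 pop 2: in=⊤ → ⊤ (no change)

Fixpoint:
  val[0] = ⊤
  val[1] = ⊤
  val[2] = ⊤
  val[3] = 4
  val[4] = ⊤
  val[5] = ⊤

9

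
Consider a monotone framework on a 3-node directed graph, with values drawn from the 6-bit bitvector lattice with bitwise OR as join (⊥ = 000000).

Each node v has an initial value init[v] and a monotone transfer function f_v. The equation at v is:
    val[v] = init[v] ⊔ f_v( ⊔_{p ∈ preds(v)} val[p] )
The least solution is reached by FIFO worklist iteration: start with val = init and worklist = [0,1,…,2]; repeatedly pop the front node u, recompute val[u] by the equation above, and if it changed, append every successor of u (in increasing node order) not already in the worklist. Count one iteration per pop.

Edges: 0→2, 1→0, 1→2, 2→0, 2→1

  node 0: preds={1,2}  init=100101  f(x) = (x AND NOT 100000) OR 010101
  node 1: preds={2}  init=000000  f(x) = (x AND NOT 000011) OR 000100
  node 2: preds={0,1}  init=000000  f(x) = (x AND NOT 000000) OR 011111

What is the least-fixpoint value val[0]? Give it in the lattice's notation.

Worklist (7 pops):
  #1 pop 0: in=000000 → 110101 (was 100101); enqueue []
  #2 pop 1: in=000000 → 000100 (was 000000); enqueue [0]
  #3 pop 2: in=110101 → 111111 (was 000000); enqueue [1]
  #4 pop 0: in=111111 → 111111 (was 110101); enqueue [2]
  #5 pop 1: in=111111 → 111100 (was 000100); enqueue [0]
  #6 pop 2: in=111111 → 111111 (no change)
  #7 pop 0: in=111111 → 111111 (no change)

Fixpoint:
  val[0] = 111111
  val[1] = 111100
  val[2] = 111111

111111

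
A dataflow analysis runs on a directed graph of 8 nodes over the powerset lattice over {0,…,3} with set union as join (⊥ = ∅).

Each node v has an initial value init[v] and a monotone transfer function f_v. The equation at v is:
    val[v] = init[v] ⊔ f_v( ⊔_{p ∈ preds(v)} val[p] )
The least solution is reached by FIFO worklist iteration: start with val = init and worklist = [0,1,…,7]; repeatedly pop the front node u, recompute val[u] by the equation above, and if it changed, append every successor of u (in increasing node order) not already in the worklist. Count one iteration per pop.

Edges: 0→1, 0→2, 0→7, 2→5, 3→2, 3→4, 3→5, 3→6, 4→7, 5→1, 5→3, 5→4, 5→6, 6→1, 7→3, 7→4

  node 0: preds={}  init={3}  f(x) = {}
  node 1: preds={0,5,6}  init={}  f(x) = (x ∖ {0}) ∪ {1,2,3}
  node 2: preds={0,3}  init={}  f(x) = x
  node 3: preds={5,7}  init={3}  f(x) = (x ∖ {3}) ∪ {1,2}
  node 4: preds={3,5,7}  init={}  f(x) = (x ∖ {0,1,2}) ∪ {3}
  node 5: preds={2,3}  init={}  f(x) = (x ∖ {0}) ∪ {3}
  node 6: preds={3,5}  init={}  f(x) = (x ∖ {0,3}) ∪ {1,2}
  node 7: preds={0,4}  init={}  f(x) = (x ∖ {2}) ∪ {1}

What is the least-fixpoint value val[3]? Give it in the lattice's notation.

Trace (13 dequeues):
  [1] u=0 | in {} | out {3} | ==
  [2] u=1 | in {3} | out {1,2,3} | prev {} | push {}
  [3] u=2 | in {3} | out {3} | prev {} | push {}
  [4] u=3 | in {} | out {1,2,3} | prev {3} | push {2}
  [5] u=4 | in {1,2,3} | out {3} | prev {} | push {}
  [6] u=5 | in {1,2,3} | out {1,2,3} | prev {} | push {1,3,4}
  [7] u=6 | in {1,2,3} | out {1,2} | prev {} | push {}
  [8] u=7 | in {3} | out {1,3} | prev {} | push {}
  [9] u=2 | in {1,2,3} | out {1,2,3} | prev {3} | push {5}
  [10] u=1 | in {1,2,3} | out {1,2,3} | ==
  [11] u=3 | in {1,2,3} | out {1,2,3} | ==
  [12] u=4 | in {1,2,3} | out {3} | ==
  [13] u=5 | in {1,2,3} | out {1,2,3} | ==

Converged values:
  [0] {3}
  [1] {1,2,3}
  [2] {1,2,3}
  [3] {1,2,3}
  [4] {3}
  [5] {1,2,3}
  [6] {1,2}
  [7] {1,3}

{1,2,3}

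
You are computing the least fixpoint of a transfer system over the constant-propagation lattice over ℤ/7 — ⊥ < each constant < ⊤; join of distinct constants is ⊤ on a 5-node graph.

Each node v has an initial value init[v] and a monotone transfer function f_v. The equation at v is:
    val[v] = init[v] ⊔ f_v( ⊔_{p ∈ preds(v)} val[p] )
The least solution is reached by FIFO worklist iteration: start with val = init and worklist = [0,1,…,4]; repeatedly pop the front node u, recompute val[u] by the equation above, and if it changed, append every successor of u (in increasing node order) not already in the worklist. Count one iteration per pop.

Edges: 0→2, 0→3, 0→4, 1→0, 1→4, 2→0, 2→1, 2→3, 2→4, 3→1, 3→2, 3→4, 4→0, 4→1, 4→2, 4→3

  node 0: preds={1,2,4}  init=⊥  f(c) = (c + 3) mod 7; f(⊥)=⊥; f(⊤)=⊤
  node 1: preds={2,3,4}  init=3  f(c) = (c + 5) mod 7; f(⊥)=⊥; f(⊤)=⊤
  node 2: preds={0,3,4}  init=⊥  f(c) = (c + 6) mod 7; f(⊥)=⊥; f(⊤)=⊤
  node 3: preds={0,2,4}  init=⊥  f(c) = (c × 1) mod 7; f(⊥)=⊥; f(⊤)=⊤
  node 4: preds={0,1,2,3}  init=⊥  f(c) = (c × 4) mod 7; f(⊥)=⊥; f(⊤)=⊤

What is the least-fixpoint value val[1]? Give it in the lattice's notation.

⊤

Worklist (12 pops):
  #1 pop 0: in=3 → 6 (was ⊥); enqueue []
  #2 pop 1: in=⊥ → 3 (no change)
  #3 pop 2: in=6 → 5 (was ⊥); enqueue [0,1]
  #4 pop 3: in=⊤ → ⊤ (was ⊥); enqueue [2]
  #5 pop 4: in=⊤ → ⊤ (was ⊥); enqueue [3]
  #6 pop 0: in=⊤ → ⊤ (was 6); enqueue [4]
  #7 pop 1: in=⊤ → ⊤ (was 3); enqueue [0]
  #8 pop 2: in=⊤ → ⊤ (was 5); enqueue [1]
  #9 pop 3: in=⊤ → ⊤ (no change)
  #10 pop 4: in=⊤ → ⊤ (no change)
  #11 pop 0: in=⊤ → ⊤ (no change)
  #12 pop 1: in=⊤ → ⊤ (no change)

Fixpoint:
  val[0] = ⊤
  val[1] = ⊤
  val[2] = ⊤
  val[3] = ⊤
  val[4] = ⊤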